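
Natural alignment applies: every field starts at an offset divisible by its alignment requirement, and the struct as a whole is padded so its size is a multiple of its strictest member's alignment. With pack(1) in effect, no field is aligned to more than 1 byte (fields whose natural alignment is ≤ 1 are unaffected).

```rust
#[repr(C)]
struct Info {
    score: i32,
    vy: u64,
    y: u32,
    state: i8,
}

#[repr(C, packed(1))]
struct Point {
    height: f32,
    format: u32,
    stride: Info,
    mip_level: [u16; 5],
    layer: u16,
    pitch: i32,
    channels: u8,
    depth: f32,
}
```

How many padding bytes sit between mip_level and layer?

Info: 0..4  score  (4B, 4-aligned); 4..8  -- padding (4B); 8..16  vy  (8B, 8-aligned); 16..20  y  (4B, 4-aligned); 20..21  state  (1B, 1-aligned); 21..24  -- tail padding (3B); sizeof = 24, alignof = 8
0..4  height  (4B, 1-aligned)
4..8  format  (4B, 1-aligned)
8..32  stride  (24B, 1-aligned)
32..42  mip_level  (10B, 1-aligned)
42..44  layer  (2B, 1-aligned)

0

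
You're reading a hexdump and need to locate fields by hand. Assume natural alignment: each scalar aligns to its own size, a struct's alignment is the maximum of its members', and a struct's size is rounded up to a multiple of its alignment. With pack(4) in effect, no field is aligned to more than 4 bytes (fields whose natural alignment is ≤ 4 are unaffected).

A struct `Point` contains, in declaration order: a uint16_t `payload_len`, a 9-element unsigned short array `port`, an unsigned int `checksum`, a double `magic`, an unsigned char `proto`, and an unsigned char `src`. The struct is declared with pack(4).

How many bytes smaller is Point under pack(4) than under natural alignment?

natural layout:
  payload_len at 0 (size 2, align 2) → ends 2
  port at 2 (size 18, align 2) → ends 20
  checksum at 20 (size 4, align 4) → ends 24
  magic at 24 (size 8, align 8) → ends 32
  proto at 32 (size 1, align 1) → ends 33
  src at 33 (size 1, align 1) → ends 34
  tail pad 6 to reach multiple of 8
  total 40 bytes, alignment 8
packed(4) layout:
  payload_len at 0 (size 2, align 2) → ends 2
  port at 2 (size 18, align 2) → ends 20
  checksum at 20 (size 4, align 4) → ends 24
  magic at 24 (size 8, align 4) → ends 32
  proto at 32 (size 1, align 1) → ends 33
  src at 33 (size 1, align 1) → ends 34
  tail pad 2 to reach multiple of 4
  total 36 bytes, alignment 4
40 − 36 = 4

4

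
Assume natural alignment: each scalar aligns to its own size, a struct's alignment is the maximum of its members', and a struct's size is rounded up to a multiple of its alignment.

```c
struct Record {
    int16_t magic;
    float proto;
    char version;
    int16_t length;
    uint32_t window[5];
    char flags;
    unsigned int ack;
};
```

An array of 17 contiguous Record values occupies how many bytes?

0..2  magic  (2B, 2-aligned)
2..4  -- padding (2B)
4..8  proto  (4B, 4-aligned)
8..9  version  (1B, 1-aligned)
9..10  -- padding (1B)
10..12  length  (2B, 2-aligned)
12..32  window  (20B, 4-aligned)
32..33  flags  (1B, 1-aligned)
33..36  -- padding (3B)
36..40  ack  (4B, 4-aligned)
sizeof = 40, alignof = 4
array of 17: 17 × 40 = 680

680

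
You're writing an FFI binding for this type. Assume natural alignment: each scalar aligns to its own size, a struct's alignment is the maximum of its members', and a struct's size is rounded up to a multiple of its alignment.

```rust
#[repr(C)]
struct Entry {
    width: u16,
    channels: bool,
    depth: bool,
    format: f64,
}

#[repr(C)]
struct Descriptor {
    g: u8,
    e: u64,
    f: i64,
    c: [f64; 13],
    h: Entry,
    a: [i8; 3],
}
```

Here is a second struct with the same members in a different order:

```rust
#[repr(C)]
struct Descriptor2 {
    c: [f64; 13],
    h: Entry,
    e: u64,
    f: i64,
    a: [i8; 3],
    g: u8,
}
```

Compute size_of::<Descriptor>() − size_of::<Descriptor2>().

8

Entry: width at 0 (size 2, align 2) → ends 2; channels at 2 (size 1, align 1) → ends 3; depth at 3 (size 1, align 1) → ends 4; pad 4 to align 8 for format; format at 8 (size 8, align 8) → ends 16; total 16 bytes, alignment 8
g at 0 (size 1, align 1) → ends 1
pad 7 to align 8 for e
e at 8 (size 8, align 8) → ends 16
f at 16 (size 8, align 8) → ends 24
c at 24 (size 104, align 8) → ends 128
h at 128 (size 16, align 8) → ends 144
a at 144 (size 3, align 1) → ends 147
tail pad 5 to reach multiple of 8
total 152 bytes, alignment 8
— Descriptor2 —
c at 0 (size 104, align 8) → ends 104
h at 104 (size 16, align 8) → ends 120
e at 120 (size 8, align 8) → ends 128
f at 128 (size 8, align 8) → ends 136
a at 136 (size 3, align 1) → ends 139
g at 139 (size 1, align 1) → ends 140
tail pad 4 to reach multiple of 8
total 144 bytes, alignment 8
152 − 144 = 8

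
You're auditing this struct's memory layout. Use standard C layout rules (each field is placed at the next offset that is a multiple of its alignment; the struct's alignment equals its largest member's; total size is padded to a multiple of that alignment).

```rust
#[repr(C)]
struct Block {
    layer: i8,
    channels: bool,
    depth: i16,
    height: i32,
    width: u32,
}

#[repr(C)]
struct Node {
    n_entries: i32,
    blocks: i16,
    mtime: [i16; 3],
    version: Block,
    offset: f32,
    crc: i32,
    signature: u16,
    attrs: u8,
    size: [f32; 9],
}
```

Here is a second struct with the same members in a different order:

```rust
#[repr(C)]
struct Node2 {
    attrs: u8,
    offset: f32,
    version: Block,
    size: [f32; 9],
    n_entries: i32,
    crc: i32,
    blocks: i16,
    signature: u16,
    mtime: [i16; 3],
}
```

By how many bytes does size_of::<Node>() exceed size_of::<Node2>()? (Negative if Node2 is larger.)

-4

Block: 0..1  layer  (1B, 1-aligned); 1..2  channels  (1B, 1-aligned); 2..4  depth  (2B, 2-aligned); 4..8  height  (4B, 4-aligned); 8..12  width  (4B, 4-aligned); sizeof = 12, alignof = 4
0..4  n_entries  (4B, 4-aligned)
4..6  blocks  (2B, 2-aligned)
6..12  mtime  (6B, 2-aligned)
12..24  version  (12B, 4-aligned)
24..28  offset  (4B, 4-aligned)
28..32  crc  (4B, 4-aligned)
32..34  signature  (2B, 2-aligned)
34..35  attrs  (1B, 1-aligned)
35..36  -- padding (1B)
36..72  size  (36B, 4-aligned)
sizeof = 72, alignof = 4
— Node2 —
0..1  attrs  (1B, 1-aligned)
1..4  -- padding (3B)
4..8  offset  (4B, 4-aligned)
8..20  version  (12B, 4-aligned)
20..56  size  (36B, 4-aligned)
56..60  n_entries  (4B, 4-aligned)
60..64  crc  (4B, 4-aligned)
64..66  blocks  (2B, 2-aligned)
66..68  signature  (2B, 2-aligned)
68..74  mtime  (6B, 2-aligned)
74..76  -- tail padding (2B)
sizeof = 76, alignof = 4
72 − 76 = -4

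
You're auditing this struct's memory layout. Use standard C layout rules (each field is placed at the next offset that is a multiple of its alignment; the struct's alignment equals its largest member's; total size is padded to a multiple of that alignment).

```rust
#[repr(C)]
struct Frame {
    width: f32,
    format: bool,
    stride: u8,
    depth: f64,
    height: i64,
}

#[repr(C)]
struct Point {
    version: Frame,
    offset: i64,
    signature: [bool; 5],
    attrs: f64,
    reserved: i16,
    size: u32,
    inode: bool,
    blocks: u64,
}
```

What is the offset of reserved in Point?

Frame: 0..4  width  (4B, 4-aligned); 4..5  format  (1B, 1-aligned); 5..6  stride  (1B, 1-aligned); 6..8  -- padding (2B); 8..16  depth  (8B, 8-aligned); 16..24  height  (8B, 8-aligned); sizeof = 24, alignof = 8
0..24  version  (24B, 8-aligned)
24..32  offset  (8B, 8-aligned)
32..37  signature  (5B, 1-aligned)
37..40  -- padding (3B)
40..48  attrs  (8B, 8-aligned)
48..50  reserved  (2B, 2-aligned)

48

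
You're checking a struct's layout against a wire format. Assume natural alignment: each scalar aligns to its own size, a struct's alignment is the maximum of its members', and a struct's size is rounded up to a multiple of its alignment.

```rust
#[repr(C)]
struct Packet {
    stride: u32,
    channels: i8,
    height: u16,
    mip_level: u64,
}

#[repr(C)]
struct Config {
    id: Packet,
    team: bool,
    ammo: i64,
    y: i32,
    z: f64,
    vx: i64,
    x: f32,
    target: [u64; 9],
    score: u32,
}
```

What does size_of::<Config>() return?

144

Packet: @0: stride [4B, align 4] → 4; @4: channels [1B, align 1] → 5; +1 pad (align 2); @6: height [2B, align 2] → 8; @8: mip_level [8B, align 8] → 16; size 16, align 8
@0: id [16B, align 8] → 16
@16: team [1B, align 1] → 17
+7 pad (align 8)
@24: ammo [8B, align 8] → 32
@32: y [4B, align 4] → 36
+4 pad (align 8)
@40: z [8B, align 8] → 48
@48: vx [8B, align 8] → 56
@56: x [4B, align 4] → 60
+4 pad (align 8)
@64: target [72B, align 8] → 136
@136: score [4B, align 4] → 140
+4 tail pad (align 8)
size 144, align 8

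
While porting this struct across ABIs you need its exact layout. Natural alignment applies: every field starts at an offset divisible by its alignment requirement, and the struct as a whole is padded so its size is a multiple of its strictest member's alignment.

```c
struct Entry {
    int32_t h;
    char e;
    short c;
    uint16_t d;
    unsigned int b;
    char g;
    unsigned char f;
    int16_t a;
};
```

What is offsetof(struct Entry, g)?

16

@0: h [4B, align 4] → 4
@4: e [1B, align 1] → 5
+1 pad (align 2)
@6: c [2B, align 2] → 8
@8: d [2B, align 2] → 10
+2 pad (align 4)
@12: b [4B, align 4] → 16
@16: g [1B, align 1] → 17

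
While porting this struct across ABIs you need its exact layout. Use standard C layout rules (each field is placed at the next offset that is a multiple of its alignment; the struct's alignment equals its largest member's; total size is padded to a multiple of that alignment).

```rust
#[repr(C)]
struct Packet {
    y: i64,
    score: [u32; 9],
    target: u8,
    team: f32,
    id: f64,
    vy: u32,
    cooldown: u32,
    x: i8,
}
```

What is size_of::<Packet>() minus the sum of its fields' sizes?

14

@0: y [8B, align 8] → 8
@8: score [36B, align 4] → 44
@44: target [1B, align 1] → 45
+3 pad (align 4)
@48: team [4B, align 4] → 52
+4 pad (align 8)
@56: id [8B, align 8] → 64
@64: vy [4B, align 4] → 68
@68: cooldown [4B, align 4] → 72
@72: x [1B, align 1] → 73
+7 tail pad (align 8)
size 80, align 8
data bytes 66, size 80 → padding 14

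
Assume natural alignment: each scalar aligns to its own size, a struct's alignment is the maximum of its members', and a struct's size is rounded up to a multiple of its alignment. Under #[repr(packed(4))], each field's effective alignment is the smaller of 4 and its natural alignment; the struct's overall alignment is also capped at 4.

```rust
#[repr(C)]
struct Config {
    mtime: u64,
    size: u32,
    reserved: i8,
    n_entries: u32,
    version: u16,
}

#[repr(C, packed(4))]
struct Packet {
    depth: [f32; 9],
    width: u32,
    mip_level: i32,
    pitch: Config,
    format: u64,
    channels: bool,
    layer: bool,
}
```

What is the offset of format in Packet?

68

Config: 0..8  mtime  (8B, 8-aligned); 8..12  size  (4B, 4-aligned); 12..13  reserved  (1B, 1-aligned); 13..16  -- padding (3B); 16..20  n_entries  (4B, 4-aligned); 20..22  version  (2B, 2-aligned); 22..24  -- tail padding (2B); sizeof = 24, alignof = 8
0..36  depth  (36B, 4-aligned)
36..40  width  (4B, 4-aligned)
40..44  mip_level  (4B, 4-aligned)
44..68  pitch  (24B, 4-aligned)
68..76  format  (8B, 4-aligned)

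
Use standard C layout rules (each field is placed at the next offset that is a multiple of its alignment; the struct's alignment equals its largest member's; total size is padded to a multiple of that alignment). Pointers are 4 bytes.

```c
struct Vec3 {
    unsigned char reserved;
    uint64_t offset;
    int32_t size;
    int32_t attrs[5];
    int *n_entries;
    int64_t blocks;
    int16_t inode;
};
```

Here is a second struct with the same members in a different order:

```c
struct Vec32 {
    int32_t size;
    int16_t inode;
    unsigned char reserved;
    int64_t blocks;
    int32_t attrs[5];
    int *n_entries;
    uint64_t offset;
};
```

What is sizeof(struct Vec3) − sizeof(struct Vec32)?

0..1  reserved  (1B, 1-aligned)
1..8  -- padding (7B)
8..16  offset  (8B, 8-aligned)
16..20  size  (4B, 4-aligned)
20..40  attrs  (20B, 4-aligned)
40..44  n_entries  (4B, 4-aligned)
44..48  -- padding (4B)
48..56  blocks  (8B, 8-aligned)
56..58  inode  (2B, 2-aligned)
58..64  -- tail padding (6B)
sizeof = 64, alignof = 8
— Vec32 —
0..4  size  (4B, 4-aligned)
4..6  inode  (2B, 2-aligned)
6..7  reserved  (1B, 1-aligned)
7..8  -- padding (1B)
8..16  blocks  (8B, 8-aligned)
16..36  attrs  (20B, 4-aligned)
36..40  n_entries  (4B, 4-aligned)
40..48  offset  (8B, 8-aligned)
sizeof = 48, alignof = 8
64 − 48 = 16

16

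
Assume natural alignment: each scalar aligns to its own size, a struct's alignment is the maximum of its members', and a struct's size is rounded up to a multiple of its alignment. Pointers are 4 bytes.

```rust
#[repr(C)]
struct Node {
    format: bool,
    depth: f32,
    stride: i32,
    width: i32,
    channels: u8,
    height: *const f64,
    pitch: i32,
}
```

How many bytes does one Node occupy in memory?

28

@0: format [1B, align 1] → 1
+3 pad (align 4)
@4: depth [4B, align 4] → 8
@8: stride [4B, align 4] → 12
@12: width [4B, align 4] → 16
@16: channels [1B, align 1] → 17
+3 pad (align 4)
@20: height [4B, align 4] → 24
@24: pitch [4B, align 4] → 28
size 28, align 4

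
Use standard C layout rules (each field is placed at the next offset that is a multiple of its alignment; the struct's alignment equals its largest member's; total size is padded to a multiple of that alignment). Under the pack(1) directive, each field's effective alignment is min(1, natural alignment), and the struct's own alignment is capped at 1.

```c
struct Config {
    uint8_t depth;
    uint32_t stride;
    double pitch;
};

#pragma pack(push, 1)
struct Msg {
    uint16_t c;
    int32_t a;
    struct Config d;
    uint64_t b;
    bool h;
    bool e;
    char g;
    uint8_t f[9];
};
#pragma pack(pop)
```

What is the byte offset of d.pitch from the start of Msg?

14

Config: @0: depth [1B, align 1] → 1; +3 pad (align 4); @4: stride [4B, align 4] → 8; @8: pitch [8B, align 8] → 16; size 16, align 8
@0: c [2B, align 1] → 2
@2: a [4B, align 1] → 6
@6: d [16B, align 1] → 22
within Config: pitch at 8
6 + 8 = 14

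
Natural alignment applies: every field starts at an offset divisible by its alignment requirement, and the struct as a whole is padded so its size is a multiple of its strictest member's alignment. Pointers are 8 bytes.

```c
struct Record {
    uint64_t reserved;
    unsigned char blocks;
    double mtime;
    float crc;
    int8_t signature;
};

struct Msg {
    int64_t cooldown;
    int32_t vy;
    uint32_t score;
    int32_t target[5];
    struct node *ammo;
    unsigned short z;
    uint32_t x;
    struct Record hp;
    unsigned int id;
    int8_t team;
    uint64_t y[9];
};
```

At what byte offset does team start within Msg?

Record: @0: reserved [8B, align 8] → 8; @8: blocks [1B, align 1] → 9; +7 pad (align 8); @16: mtime [8B, align 8] → 24; @24: crc [4B, align 4] → 28; @28: signature [1B, align 1] → 29; +3 tail pad (align 8); size 32, align 8
@0: cooldown [8B, align 8] → 8
@8: vy [4B, align 4] → 12
@12: score [4B, align 4] → 16
@16: target [20B, align 4] → 36
+4 pad (align 8)
@40: ammo [8B, align 8] → 48
@48: z [2B, align 2] → 50
+2 pad (align 4)
@52: x [4B, align 4] → 56
@56: hp [32B, align 8] → 88
@88: id [4B, align 4] → 92
@92: team [1B, align 1] → 93

92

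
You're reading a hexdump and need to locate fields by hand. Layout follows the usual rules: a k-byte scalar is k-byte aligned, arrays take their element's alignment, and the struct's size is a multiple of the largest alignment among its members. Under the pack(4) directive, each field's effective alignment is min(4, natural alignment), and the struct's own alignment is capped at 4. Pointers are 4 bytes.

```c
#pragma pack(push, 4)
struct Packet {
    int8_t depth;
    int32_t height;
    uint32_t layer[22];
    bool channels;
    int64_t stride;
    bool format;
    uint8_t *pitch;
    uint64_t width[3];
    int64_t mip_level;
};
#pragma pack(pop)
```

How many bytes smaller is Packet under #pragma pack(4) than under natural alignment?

4

natural layout:
  0..1  depth  (1B, 1-aligned)
  1..4  -- padding (3B)
  4..8  height  (4B, 4-aligned)
  8..96  layer  (88B, 4-aligned)
  96..97  channels  (1B, 1-aligned)
  97..104  -- padding (7B)
  104..112  stride  (8B, 8-aligned)
  112..113  format  (1B, 1-aligned)
  113..116  -- padding (3B)
  116..120  pitch  (4B, 4-aligned)
  120..144  width  (24B, 8-aligned)
  144..152  mip_level  (8B, 8-aligned)
  sizeof = 152, alignof = 8
packed(4) layout:
  0..1  depth  (1B, 1-aligned)
  1..4  -- padding (3B)
  4..8  height  (4B, 4-aligned)
  8..96  layer  (88B, 4-aligned)
  96..97  channels  (1B, 1-aligned)
  97..100  -- padding (3B)
  100..108  stride  (8B, 4-aligned)
  108..109  format  (1B, 1-aligned)
  109..112  -- padding (3B)
  112..116  pitch  (4B, 4-aligned)
  116..140  width  (24B, 4-aligned)
  140..148  mip_level  (8B, 4-aligned)
  sizeof = 148, alignof = 4
152 − 148 = 4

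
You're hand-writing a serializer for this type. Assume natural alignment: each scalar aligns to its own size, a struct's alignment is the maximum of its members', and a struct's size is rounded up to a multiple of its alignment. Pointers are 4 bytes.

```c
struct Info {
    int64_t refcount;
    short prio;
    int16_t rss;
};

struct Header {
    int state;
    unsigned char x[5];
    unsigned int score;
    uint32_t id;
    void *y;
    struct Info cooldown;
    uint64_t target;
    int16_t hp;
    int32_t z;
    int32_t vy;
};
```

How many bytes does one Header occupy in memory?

Info: 0..8  refcount  (8B, 8-aligned); 8..10  prio  (2B, 2-aligned); 10..12  rss  (2B, 2-aligned); 12..16  -- tail padding (4B); sizeof = 16, alignof = 8
0..4  state  (4B, 4-aligned)
4..9  x  (5B, 1-aligned)
9..12  -- padding (3B)
12..16  score  (4B, 4-aligned)
16..20  id  (4B, 4-aligned)
20..24  y  (4B, 4-aligned)
24..40  cooldown  (16B, 8-aligned)
40..48  target  (8B, 8-aligned)
48..50  hp  (2B, 2-aligned)
50..52  -- padding (2B)
52..56  z  (4B, 4-aligned)
56..60  vy  (4B, 4-aligned)
60..64  -- tail padding (4B)
sizeof = 64, alignof = 8

64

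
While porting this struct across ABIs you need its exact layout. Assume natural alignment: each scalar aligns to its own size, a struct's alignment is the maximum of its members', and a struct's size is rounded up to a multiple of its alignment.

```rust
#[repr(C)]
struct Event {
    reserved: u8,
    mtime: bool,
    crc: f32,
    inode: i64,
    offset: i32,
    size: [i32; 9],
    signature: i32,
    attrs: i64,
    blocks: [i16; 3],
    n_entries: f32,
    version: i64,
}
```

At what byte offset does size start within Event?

20

@0: reserved [1B, align 1] → 1
@1: mtime [1B, align 1] → 2
+2 pad (align 4)
@4: crc [4B, align 4] → 8
@8: inode [8B, align 8] → 16
@16: offset [4B, align 4] → 20
@20: size [36B, align 4] → 56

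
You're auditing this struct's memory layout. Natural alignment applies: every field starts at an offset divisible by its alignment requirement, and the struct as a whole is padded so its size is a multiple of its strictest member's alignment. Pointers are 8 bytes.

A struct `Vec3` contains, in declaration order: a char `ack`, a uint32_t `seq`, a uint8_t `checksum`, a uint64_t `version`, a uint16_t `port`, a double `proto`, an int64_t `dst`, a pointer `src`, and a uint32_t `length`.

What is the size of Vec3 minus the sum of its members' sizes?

ack at 0 (size 1, align 1) → ends 1
pad 3 to align 4 for seq
seq at 4 (size 4, align 4) → ends 8
checksum at 8 (size 1, align 1) → ends 9
pad 7 to align 8 for version
version at 16 (size 8, align 8) → ends 24
port at 24 (size 2, align 2) → ends 26
pad 6 to align 8 for proto
proto at 32 (size 8, align 8) → ends 40
dst at 40 (size 8, align 8) → ends 48
src at 48 (size 8, align 8) → ends 56
length at 56 (size 4, align 4) → ends 60
tail pad 4 to reach multiple of 8
total 64 bytes, alignment 8
data bytes 44, size 64 → padding 20

20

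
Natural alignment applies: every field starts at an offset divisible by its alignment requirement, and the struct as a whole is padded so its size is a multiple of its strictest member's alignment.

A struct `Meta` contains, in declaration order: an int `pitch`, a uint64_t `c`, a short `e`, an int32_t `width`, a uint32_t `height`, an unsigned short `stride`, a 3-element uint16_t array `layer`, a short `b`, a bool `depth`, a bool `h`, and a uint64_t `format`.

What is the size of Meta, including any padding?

48 bytes

0..4  pitch  (4B, 4-aligned)
4..8  -- padding (4B)
8..16  c  (8B, 8-aligned)
16..18  e  (2B, 2-aligned)
18..20  -- padding (2B)
20..24  width  (4B, 4-aligned)
24..28  height  (4B, 4-aligned)
28..30  stride  (2B, 2-aligned)
30..36  layer  (6B, 2-aligned)
36..38  b  (2B, 2-aligned)
38..39  depth  (1B, 1-aligned)
39..40  h  (1B, 1-aligned)
40..48  format  (8B, 8-aligned)
sizeof = 48, alignof = 8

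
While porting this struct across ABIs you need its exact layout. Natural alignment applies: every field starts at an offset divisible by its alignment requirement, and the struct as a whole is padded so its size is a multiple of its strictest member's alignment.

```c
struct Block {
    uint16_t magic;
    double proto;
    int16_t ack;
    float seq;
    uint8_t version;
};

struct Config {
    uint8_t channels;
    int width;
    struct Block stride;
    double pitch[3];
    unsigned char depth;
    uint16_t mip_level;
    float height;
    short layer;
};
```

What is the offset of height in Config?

68

Block: @0: magic [2B, align 2] → 2; +6 pad (align 8); @8: proto [8B, align 8] → 16; @16: ack [2B, align 2] → 18; +2 pad (align 4); @20: seq [4B, align 4] → 24; @24: version [1B, align 1] → 25; +7 tail pad (align 8); size 32, align 8
@0: channels [1B, align 1] → 1
+3 pad (align 4)
@4: width [4B, align 4] → 8
@8: stride [32B, align 8] → 40
@40: pitch [24B, align 8] → 64
@64: depth [1B, align 1] → 65
+1 pad (align 2)
@66: mip_level [2B, align 2] → 68
@68: height [4B, align 4] → 72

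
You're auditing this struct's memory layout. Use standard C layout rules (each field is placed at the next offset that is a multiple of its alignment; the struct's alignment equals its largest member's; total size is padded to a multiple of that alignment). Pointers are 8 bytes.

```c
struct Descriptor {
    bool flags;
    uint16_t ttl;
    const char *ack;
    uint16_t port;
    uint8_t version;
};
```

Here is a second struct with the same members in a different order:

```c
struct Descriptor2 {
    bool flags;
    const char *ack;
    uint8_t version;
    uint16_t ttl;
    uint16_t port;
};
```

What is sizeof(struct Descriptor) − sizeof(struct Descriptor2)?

@0: flags [1B, align 1] → 1
+1 pad (align 2)
@2: ttl [2B, align 2] → 4
+4 pad (align 8)
@8: ack [8B, align 8] → 16
@16: port [2B, align 2] → 18
@18: version [1B, align 1] → 19
+5 tail pad (align 8)
size 24, align 8
— Descriptor2 —
@0: flags [1B, align 1] → 1
+7 pad (align 8)
@8: ack [8B, align 8] → 16
@16: version [1B, align 1] → 17
+1 pad (align 2)
@18: ttl [2B, align 2] → 20
@20: port [2B, align 2] → 22
+2 tail pad (align 8)
size 24, align 8
24 − 24 = 0

0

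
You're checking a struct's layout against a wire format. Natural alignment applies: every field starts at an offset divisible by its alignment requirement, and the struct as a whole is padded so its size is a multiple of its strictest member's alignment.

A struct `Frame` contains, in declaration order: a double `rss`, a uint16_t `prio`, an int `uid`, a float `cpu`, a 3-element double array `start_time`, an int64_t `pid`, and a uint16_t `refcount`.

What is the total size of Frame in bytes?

64 bytes

@0: rss [8B, align 8] → 8
@8: prio [2B, align 2] → 10
+2 pad (align 4)
@12: uid [4B, align 4] → 16
@16: cpu [4B, align 4] → 20
+4 pad (align 8)
@24: start_time [24B, align 8] → 48
@48: pid [8B, align 8] → 56
@56: refcount [2B, align 2] → 58
+6 tail pad (align 8)
size 64, align 8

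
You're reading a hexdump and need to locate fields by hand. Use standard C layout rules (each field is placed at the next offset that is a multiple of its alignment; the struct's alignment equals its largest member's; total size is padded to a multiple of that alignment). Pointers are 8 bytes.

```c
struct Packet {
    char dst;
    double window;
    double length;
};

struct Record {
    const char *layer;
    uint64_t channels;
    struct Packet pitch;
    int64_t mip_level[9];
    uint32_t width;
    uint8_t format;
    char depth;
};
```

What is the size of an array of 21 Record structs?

2520

Packet: 0..1  dst  (1B, 1-aligned); 1..8  -- padding (7B); 8..16  window  (8B, 8-aligned); 16..24  length  (8B, 8-aligned); sizeof = 24, alignof = 8
0..8  layer  (8B, 8-aligned)
8..16  channels  (8B, 8-aligned)
16..40  pitch  (24B, 8-aligned)
40..112  mip_level  (72B, 8-aligned)
112..116  width  (4B, 4-aligned)
116..117  format  (1B, 1-aligned)
117..118  depth  (1B, 1-aligned)
118..120  -- tail padding (2B)
sizeof = 120, alignof = 8
array of 21: 21 × 120 = 2520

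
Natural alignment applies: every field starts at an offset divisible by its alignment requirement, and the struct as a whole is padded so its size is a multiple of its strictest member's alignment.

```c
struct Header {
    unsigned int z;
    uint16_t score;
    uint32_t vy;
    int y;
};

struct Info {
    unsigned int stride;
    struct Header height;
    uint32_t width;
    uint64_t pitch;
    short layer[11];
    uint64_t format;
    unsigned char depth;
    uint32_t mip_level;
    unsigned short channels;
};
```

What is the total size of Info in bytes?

Header: @0: z [4B, align 4] → 4; @4: score [2B, align 2] → 6; +2 pad (align 4); @8: vy [4B, align 4] → 12; @12: y [4B, align 4] → 16; size 16, align 4
@0: stride [4B, align 4] → 4
@4: height [16B, align 4] → 20
@20: width [4B, align 4] → 24
@24: pitch [8B, align 8] → 32
@32: layer [22B, align 2] → 54
+2 pad (align 8)
@56: format [8B, align 8] → 64
@64: depth [1B, align 1] → 65
+3 pad (align 4)
@68: mip_level [4B, align 4] → 72
@72: channels [2B, align 2] → 74
+6 tail pad (align 8)
size 80, align 8

80 bytes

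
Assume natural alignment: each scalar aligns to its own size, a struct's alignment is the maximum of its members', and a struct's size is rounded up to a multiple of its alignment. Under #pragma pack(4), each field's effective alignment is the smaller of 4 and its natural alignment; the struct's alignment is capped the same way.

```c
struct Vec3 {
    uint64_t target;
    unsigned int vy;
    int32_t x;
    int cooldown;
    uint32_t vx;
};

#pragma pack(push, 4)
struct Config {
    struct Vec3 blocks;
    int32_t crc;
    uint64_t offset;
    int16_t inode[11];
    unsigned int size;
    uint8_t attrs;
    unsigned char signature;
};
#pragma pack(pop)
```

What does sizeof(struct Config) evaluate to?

68 bytes

Vec3: @0: target [8B, align 8] → 8; @8: vy [4B, align 4] → 12; @12: x [4B, align 4] → 16; @16: cooldown [4B, align 4] → 20; @20: vx [4B, align 4] → 24; size 24, align 8
@0: blocks [24B, align 4] → 24
@24: crc [4B, align 4] → 28
@28: offset [8B, align 4] → 36
@36: inode [22B, align 2] → 58
+2 pad (align 4)
@60: size [4B, align 4] → 64
@64: attrs [1B, align 1] → 65
@65: signature [1B, align 1] → 66
+2 tail pad (align 4)
size 68, align 4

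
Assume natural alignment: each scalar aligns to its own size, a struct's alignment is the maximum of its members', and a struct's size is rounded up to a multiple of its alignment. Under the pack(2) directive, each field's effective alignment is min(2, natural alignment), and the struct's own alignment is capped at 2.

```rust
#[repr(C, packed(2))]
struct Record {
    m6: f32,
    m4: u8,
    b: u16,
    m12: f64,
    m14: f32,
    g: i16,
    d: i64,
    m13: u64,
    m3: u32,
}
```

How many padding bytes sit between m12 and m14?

0

0..4  m6  (4B, 2-aligned)
4..5  m4  (1B, 1-aligned)
5..6  -- padding (1B)
6..8  b  (2B, 2-aligned)
8..16  m12  (8B, 2-aligned)
16..20  m14  (4B, 2-aligned)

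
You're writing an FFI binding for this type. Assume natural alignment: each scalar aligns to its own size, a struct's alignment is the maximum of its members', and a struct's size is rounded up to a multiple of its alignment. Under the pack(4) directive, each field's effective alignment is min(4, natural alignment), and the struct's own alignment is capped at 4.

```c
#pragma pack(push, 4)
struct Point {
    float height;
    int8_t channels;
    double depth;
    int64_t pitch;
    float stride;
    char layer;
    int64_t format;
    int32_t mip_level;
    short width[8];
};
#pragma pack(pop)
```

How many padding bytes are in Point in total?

6

0..4  height  (4B, 4-aligned)
4..5  channels  (1B, 1-aligned)
5..8  -- padding (3B)
8..16  depth  (8B, 4-aligned)
16..24  pitch  (8B, 4-aligned)
24..28  stride  (4B, 4-aligned)
28..29  layer  (1B, 1-aligned)
29..32  -- padding (3B)
32..40  format  (8B, 4-aligned)
40..44  mip_level  (4B, 4-aligned)
44..60  width  (16B, 2-aligned)
sizeof = 60, alignof = 4
data bytes 54, size 60 → padding 6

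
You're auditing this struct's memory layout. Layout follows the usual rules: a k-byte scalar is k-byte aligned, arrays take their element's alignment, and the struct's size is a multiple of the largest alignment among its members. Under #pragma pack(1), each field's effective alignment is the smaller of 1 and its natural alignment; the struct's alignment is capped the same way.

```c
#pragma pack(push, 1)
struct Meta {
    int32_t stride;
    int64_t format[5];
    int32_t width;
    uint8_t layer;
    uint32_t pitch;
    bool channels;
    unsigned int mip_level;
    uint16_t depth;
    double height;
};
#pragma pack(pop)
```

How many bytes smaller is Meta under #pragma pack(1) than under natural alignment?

natural layout:
  @0: stride [4B, align 4] → 4
  +4 pad (align 8)
  @8: format [40B, align 8] → 48
  @48: width [4B, align 4] → 52
  @52: layer [1B, align 1] → 53
  +3 pad (align 4)
  @56: pitch [4B, align 4] → 60
  @60: channels [1B, align 1] → 61
  +3 pad (align 4)
  @64: mip_level [4B, align 4] → 68
  @68: depth [2B, align 2] → 70
  +2 pad (align 8)
  @72: height [8B, align 8] → 80
  size 80, align 8
packed(1) layout:
  @0: stride [4B, align 1] → 4
  @4: format [40B, align 1] → 44
  @44: width [4B, align 1] → 48
  @48: layer [1B, align 1] → 49
  @49: pitch [4B, align 1] → 53
  @53: channels [1B, align 1] → 54
  @54: mip_level [4B, align 1] → 58
  @58: depth [2B, align 1] → 60
  @60: height [8B, align 1] → 68
  size 68, align 1
80 − 68 = 12

12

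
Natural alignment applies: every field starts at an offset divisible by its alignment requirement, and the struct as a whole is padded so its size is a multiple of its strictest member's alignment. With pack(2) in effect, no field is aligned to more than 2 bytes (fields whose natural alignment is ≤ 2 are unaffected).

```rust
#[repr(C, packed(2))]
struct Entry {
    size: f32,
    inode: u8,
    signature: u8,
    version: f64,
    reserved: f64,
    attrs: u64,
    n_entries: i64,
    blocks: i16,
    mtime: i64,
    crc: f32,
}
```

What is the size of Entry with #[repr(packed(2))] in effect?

52

0..4  size  (4B, 2-aligned)
4..5  inode  (1B, 1-aligned)
5..6  signature  (1B, 1-aligned)
6..14  version  (8B, 2-aligned)
14..22  reserved  (8B, 2-aligned)
22..30  attrs  (8B, 2-aligned)
30..38  n_entries  (8B, 2-aligned)
38..40  blocks  (2B, 2-aligned)
40..48  mtime  (8B, 2-aligned)
48..52  crc  (4B, 2-aligned)
sizeof = 52, alignof = 2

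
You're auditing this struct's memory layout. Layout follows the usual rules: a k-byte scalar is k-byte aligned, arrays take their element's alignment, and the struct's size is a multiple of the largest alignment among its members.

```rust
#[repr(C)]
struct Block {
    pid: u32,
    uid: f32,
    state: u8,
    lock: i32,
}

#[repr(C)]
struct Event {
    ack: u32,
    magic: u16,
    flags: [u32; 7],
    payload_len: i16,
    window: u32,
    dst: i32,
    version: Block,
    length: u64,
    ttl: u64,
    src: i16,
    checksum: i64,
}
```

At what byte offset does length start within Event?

64

Block: pid at 0 (size 4, align 4) → ends 4; uid at 4 (size 4, align 4) → ends 8; state at 8 (size 1, align 1) → ends 9; pad 3 to align 4 for lock; lock at 12 (size 4, align 4) → ends 16; total 16 bytes, alignment 4
ack at 0 (size 4, align 4) → ends 4
magic at 4 (size 2, align 2) → ends 6
pad 2 to align 4 for flags
flags at 8 (size 28, align 4) → ends 36
payload_len at 36 (size 2, align 2) → ends 38
pad 2 to align 4 for window
window at 40 (size 4, align 4) → ends 44
dst at 44 (size 4, align 4) → ends 48
version at 48 (size 16, align 4) → ends 64
length at 64 (size 8, align 8) → ends 72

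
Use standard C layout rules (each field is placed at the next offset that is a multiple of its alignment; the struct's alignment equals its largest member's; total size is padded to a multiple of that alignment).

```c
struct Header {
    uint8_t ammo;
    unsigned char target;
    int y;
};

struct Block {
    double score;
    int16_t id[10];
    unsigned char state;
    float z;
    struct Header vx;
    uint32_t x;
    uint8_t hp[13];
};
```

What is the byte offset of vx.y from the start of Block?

40

Header: @0: ammo [1B, align 1] → 1; @1: target [1B, align 1] → 2; +2 pad (align 4); @4: y [4B, align 4] → 8; size 8, align 4
@0: score [8B, align 8] → 8
@8: id [20B, align 2] → 28
@28: state [1B, align 1] → 29
+3 pad (align 4)
@32: z [4B, align 4] → 36
@36: vx [8B, align 4] → 44
within Header: y at 4
36 + 4 = 40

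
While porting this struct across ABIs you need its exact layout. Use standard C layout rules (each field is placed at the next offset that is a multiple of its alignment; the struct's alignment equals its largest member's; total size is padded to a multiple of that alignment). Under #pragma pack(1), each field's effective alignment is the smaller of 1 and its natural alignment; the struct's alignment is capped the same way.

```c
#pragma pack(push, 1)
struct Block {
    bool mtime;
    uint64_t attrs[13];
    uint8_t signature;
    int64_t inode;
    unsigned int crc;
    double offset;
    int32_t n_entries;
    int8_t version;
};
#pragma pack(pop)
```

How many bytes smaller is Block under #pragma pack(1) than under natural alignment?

21

natural layout:
  0..1  mtime  (1B, 1-aligned)
  1..8  -- padding (7B)
  8..112  attrs  (104B, 8-aligned)
  112..113  signature  (1B, 1-aligned)
  113..120  -- padding (7B)
  120..128  inode  (8B, 8-aligned)
  128..132  crc  (4B, 4-aligned)
  132..136  -- padding (4B)
  136..144  offset  (8B, 8-aligned)
  144..148  n_entries  (4B, 4-aligned)
  148..149  version  (1B, 1-aligned)
  149..152  -- tail padding (3B)
  sizeof = 152, alignof = 8
packed(1) layout:
  0..1  mtime  (1B, 1-aligned)
  1..105  attrs  (104B, 1-aligned)
  105..106  signature  (1B, 1-aligned)
  106..114  inode  (8B, 1-aligned)
  114..118  crc  (4B, 1-aligned)
  118..126  offset  (8B, 1-aligned)
  126..130  n_entries  (4B, 1-aligned)
  130..131  version  (1B, 1-aligned)
  sizeof = 131, alignof = 1
152 − 131 = 21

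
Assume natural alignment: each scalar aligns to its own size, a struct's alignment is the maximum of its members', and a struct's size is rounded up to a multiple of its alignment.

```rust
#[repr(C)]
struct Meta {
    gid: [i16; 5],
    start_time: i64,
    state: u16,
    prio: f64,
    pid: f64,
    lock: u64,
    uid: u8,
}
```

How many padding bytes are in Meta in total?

0..10  gid  (10B, 2-aligned)
10..16  -- padding (6B)
16..24  start_time  (8B, 8-aligned)
24..26  state  (2B, 2-aligned)
26..32  -- padding (6B)
32..40  prio  (8B, 8-aligned)
40..48  pid  (8B, 8-aligned)
48..56  lock  (8B, 8-aligned)
56..57  uid  (1B, 1-aligned)
57..64  -- tail padding (7B)
sizeof = 64, alignof = 8
data bytes 45, size 64 → padding 19

19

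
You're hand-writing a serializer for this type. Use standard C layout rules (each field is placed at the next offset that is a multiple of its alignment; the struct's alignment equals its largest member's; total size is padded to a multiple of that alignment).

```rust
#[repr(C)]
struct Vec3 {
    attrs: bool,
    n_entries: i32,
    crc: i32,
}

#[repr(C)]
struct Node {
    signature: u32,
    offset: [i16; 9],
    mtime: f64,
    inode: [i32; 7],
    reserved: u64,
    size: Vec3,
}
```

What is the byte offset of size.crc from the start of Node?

Vec3: @0: attrs [1B, align 1] → 1; +3 pad (align 4); @4: n_entries [4B, align 4] → 8; @8: crc [4B, align 4] → 12; size 12, align 4
@0: signature [4B, align 4] → 4
@4: offset [18B, align 2] → 22
+2 pad (align 8)
@24: mtime [8B, align 8] → 32
@32: inode [28B, align 4] → 60
+4 pad (align 8)
@64: reserved [8B, align 8] → 72
@72: size [12B, align 4] → 84
within Vec3: crc at 8
72 + 8 = 80

80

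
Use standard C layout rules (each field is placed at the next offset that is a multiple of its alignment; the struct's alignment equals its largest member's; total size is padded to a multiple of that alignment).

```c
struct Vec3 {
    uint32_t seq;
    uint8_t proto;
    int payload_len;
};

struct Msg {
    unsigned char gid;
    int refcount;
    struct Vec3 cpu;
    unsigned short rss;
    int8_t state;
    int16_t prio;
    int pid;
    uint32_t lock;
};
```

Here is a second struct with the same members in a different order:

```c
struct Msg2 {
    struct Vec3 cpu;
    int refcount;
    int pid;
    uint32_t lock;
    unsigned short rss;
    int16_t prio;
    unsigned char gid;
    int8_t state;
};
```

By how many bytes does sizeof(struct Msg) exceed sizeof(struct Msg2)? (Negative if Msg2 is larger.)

4

Vec3: @0: seq [4B, align 4] → 4; @4: proto [1B, align 1] → 5; +3 pad (align 4); @8: payload_len [4B, align 4] → 12; size 12, align 4
@0: gid [1B, align 1] → 1
+3 pad (align 4)
@4: refcount [4B, align 4] → 8
@8: cpu [12B, align 4] → 20
@20: rss [2B, align 2] → 22
@22: state [1B, align 1] → 23
+1 pad (align 2)
@24: prio [2B, align 2] → 26
+2 pad (align 4)
@28: pid [4B, align 4] → 32
@32: lock [4B, align 4] → 36
size 36, align 4
— Msg2 —
@0: cpu [12B, align 4] → 12
@12: refcount [4B, align 4] → 16
@16: pid [4B, align 4] → 20
@20: lock [4B, align 4] → 24
@24: rss [2B, align 2] → 26
@26: prio [2B, align 2] → 28
@28: gid [1B, align 1] → 29
@29: state [1B, align 1] → 30
+2 tail pad (align 4)
size 32, align 4
36 − 32 = 4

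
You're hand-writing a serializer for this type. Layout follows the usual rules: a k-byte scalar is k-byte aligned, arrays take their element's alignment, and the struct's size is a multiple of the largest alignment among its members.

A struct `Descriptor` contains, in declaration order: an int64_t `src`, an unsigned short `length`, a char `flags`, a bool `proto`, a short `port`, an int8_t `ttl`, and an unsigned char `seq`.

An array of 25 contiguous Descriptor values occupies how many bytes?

400

src at 0 (size 8, align 8) → ends 8
length at 8 (size 2, align 2) → ends 10
flags at 10 (size 1, align 1) → ends 11
proto at 11 (size 1, align 1) → ends 12
port at 12 (size 2, align 2) → ends 14
ttl at 14 (size 1, align 1) → ends 15
seq at 15 (size 1, align 1) → ends 16
total 16 bytes, alignment 8
array of 25: 25 × 16 = 400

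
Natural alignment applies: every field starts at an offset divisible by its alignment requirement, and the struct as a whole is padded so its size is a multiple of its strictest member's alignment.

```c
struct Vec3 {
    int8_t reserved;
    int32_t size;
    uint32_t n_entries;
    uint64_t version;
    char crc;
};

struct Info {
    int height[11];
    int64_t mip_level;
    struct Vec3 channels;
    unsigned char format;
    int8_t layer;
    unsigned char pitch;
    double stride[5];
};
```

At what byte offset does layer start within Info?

89

Vec3: @0: reserved [1B, align 1] → 1; +3 pad (align 4); @4: size [4B, align 4] → 8; @8: n_entries [4B, align 4] → 12; +4 pad (align 8); @16: version [8B, align 8] → 24; @24: crc [1B, align 1] → 25; +7 tail pad (align 8); size 32, align 8
@0: height [44B, align 4] → 44
+4 pad (align 8)
@48: mip_level [8B, align 8] → 56
@56: channels [32B, align 8] → 88
@88: format [1B, align 1] → 89
@89: layer [1B, align 1] → 90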